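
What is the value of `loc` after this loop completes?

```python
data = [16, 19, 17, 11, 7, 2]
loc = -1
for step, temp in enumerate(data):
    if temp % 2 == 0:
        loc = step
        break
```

First even number index in [16, 19, 17, 11, 7, 2]
`loc` takes the values: -1 → 0

Answer: 0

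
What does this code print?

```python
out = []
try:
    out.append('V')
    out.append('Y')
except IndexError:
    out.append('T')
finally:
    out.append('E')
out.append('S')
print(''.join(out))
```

Execution trace: 'V' (try body) → 'Y' (try body, no exception) → 'E' (finally) → 'S' (after the try/except). Output: VYES

Answer: VYES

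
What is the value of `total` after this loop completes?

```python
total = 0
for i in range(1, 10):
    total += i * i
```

Sum of squares 1² to 9² = 285
`total` takes the values: 0 → 1 → 5 → 14 → 30 → 55 → 91 → 140 → 204 → 285

Answer: 285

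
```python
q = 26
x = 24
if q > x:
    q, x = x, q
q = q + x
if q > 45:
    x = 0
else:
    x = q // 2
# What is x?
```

Trace:
`q = 26` → q = 26
`x = 24` → x = 24
`if q > x: ...` → q > x is True → q = 24; x = 26
`q = q + x` → q = 50
`if q > 45: ...` → q > 45 is True → x = 0
So x = 0

Answer: 0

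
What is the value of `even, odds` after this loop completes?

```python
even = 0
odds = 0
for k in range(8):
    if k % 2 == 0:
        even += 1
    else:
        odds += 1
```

Count evens and odds in range(8)
`even, odds` takes the values: (0, 0) → (1, 0) → (1, 1) → (2, 1) → (2, 2) → (3, 2) → (3, 3) → (4, 3) → (4, 4)

Answer: 4, 4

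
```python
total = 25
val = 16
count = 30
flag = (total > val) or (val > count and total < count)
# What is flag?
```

Trace:
`total = 25` → total = 25
`val = 16` → val = 16
`count = 30` → count = 30
`flag = (total > val) or (val > count and total < count)` → flag = True
So flag = True

Answer: True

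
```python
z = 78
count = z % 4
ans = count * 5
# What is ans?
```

Trace:
`z = 78` → z = 78
`count = z % 4` → count = 2
`ans = count * 5` → ans = 10
So ans = 10

Answer: 10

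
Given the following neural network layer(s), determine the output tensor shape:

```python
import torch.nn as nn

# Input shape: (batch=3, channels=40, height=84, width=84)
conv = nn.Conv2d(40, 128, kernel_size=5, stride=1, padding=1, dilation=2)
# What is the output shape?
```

Input: (3, 40, 84, 84) -> Output: (3, 128, 78, 78)

Answer: (3, 128, 78, 78)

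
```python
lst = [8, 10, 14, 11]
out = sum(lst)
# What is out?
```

Trace:
`lst = [8, 10, 14, 11]` → lst = [8, 10, 14, 11]
`out = sum(lst)` → out = 43
So out = 43

Answer: 43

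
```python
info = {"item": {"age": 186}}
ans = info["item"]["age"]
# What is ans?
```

Trace:
`info = {"item": {"age": 186}}` → info = {'item': {'age': 186}}
`ans = info["item"]["age"]` → ans = 186
So ans = 186

Answer: 186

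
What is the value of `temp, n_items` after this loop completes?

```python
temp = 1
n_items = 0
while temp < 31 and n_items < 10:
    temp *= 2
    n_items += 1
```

Double until >= 31 or 10 iterations
`temp, n_items` takes the values: (1, 0) → (2, 0) → (2, 1) → (4, 1) → (4, 2) → (8, 2) → (8, 3) → (16, 3) → (16, 4) → (32, 4) → (32, 5)

Answer: 32, 5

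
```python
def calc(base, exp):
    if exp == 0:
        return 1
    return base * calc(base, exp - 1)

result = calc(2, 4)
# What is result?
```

calc(2, 4) = 2 * 2 * 2 * 2 = 16

Answer: 16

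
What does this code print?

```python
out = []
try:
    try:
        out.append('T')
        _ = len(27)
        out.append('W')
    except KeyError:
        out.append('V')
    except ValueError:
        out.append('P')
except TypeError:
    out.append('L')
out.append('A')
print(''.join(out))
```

Execution trace: 'T' (try body) → 'L' (outer except TypeError) → 'A' (after the try/except). Output: TLA

Answer: TLA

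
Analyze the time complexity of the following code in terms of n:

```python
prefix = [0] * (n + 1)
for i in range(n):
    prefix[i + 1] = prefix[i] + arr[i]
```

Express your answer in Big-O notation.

This is Prefix sum computation. Time complexity: O(n).

Answer: O(n)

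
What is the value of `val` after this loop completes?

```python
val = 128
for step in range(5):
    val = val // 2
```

Halve 5 times: 128 // 2^5 = 4
`val` takes the values: 128 → 64 → 32 → 16 → 8 → 4

Answer: 4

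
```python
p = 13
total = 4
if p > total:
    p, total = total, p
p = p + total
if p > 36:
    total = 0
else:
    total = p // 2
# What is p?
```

Trace:
`p = 13` → p = 13
`total = 4` → total = 4
`if p > total: ...` → p > total is True → p = 4; total = 13
`p = p + total` → p = 17
`if p > 36: ...` → p > 36 is False, take else branch → total = 8
So p = 17

Answer: 17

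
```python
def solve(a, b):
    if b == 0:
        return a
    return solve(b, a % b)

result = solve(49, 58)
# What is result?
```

solve(49, 58) -> solve(58, 49) -> solve(49, 9) -> solve(9, 4) -> solve(4, 1) -> solve(1, 0) -> 1

Answer: 1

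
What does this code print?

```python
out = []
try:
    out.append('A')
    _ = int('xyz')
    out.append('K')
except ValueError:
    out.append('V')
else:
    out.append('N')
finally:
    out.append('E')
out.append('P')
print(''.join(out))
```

Execution trace: 'A' (try body) → 'V' (except ValueError) → 'E' (finally) → 'P' (after the try/except). Output: AVEP

Answer: AVEP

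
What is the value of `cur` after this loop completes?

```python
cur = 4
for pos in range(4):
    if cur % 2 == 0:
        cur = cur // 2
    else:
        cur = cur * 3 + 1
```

Collatz-style transformation from 4
`cur` takes the values: 4 → 2 → 1 → 4 → 2

Answer: 2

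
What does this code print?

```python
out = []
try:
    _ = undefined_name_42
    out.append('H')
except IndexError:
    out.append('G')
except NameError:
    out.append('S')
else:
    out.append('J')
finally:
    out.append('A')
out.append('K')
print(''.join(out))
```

Execution trace: 'S' (except NameError) → 'A' (finally) → 'K' (after the try/except). Output: SAK

Answer: SAK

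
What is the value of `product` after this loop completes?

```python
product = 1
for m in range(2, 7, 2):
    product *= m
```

Product of even numbers 2 to 6
`product` takes the values: 1 → 2 → 8 → 48

Answer: 48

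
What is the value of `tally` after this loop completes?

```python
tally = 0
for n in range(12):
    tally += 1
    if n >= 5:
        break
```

Loop breaks when n reaches 5, tally is 6
`tally` takes the values: 0 → 1 → 2 → 3 → 4 → 5 → 6

Answer: 6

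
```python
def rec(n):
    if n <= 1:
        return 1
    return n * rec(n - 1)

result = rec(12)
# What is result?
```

rec(12) = 12 * 11 * 10 * 9 * 8 * 7 * 6 * 5 * 4 * 3 * 2 * 1 = 479001600

Answer: 479001600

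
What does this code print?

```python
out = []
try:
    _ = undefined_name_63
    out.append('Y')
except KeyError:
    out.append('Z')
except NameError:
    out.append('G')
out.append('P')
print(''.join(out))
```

Execution trace: 'G' (except NameError) → 'P' (after the try/except). Output: GP

Answer: GP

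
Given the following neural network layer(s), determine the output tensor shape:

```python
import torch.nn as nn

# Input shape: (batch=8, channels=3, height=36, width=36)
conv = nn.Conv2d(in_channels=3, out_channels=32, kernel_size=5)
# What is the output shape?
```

Input: (8, 3, 36, 36) -> Output: (8, 32, 32, 32)

Answer: (8, 32, 32, 32)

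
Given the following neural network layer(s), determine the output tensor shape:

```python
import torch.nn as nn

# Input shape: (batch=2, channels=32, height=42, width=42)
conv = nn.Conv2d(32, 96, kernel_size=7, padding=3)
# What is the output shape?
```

Input: (2, 32, 42, 42) -> Output: (2, 96, 42, 42)

Answer: (2, 96, 42, 42)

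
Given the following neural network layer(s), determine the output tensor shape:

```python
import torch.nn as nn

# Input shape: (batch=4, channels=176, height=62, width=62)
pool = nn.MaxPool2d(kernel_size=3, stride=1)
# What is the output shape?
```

Input: (4, 176, 62, 62) -> Output: (4, 176, 60, 60)

Answer: (4, 176, 60, 60)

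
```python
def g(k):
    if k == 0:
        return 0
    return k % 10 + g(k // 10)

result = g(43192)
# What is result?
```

Sum of digits of 43192: 2 + 9 + 1 + 3 + 4 = 19

Answer: 19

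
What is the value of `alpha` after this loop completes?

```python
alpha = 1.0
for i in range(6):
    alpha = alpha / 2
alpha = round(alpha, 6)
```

Halving LR 6 times: 1 / 2^6
`alpha` takes the values: 1.0 → 0.5 → 0.25 → 0.125 → 0.0625 → 0.03125 → 0.015625

Answer: 0.015625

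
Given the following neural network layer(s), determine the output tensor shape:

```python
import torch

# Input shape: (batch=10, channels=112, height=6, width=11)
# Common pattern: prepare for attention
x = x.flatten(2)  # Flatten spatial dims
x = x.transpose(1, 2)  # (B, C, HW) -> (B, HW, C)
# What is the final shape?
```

Input: (10, 112, 6, 11) -> after flatten(2): (10, 112, 66) -> Output: (10, 66, 112)

Answer: (10, 66, 112)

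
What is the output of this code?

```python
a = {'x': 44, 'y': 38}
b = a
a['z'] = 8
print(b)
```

Key concept: dict aliasing.
Step by step:
`a = {'x': 44, 'y': 38}` → a = {'x': 44, 'y': 38}
`b = a` → b = {'x': 44, 'y': 38} (same object as a)
`a['z'] = 8` → a = {'x': 44, 'y': 38, 'z': 8} (same object as b); b = {'x': 44, 'y': 38, 'z': 8} (same object as a)
`print(b)` → prints {'x': 44, 'y': 38, 'z': 8}

Answer: {'x': 44, 'y': 38, 'z': 8}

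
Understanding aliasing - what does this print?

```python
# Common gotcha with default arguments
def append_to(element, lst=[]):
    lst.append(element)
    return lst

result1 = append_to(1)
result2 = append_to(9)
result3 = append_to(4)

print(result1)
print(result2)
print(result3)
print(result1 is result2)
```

Key concept: mutable default argument gotcha.
Step by step:
`result1 = append_to(1)` → result1 = [1]
`result2 = append_to(9)` → result1 = [1, 9] (same object as result2); result2 = [1, 9] (same object as result1)
`result3 = append_to(4)` → result1 = [1, 9, 4] (same object as result2, result3); result2 = [1, 9, 4] (same object as result1, result3); result3 = [1, 9, 4] (same object as result1, result2)
`print(result1)` → prints [1, 9, 4]
`print(result2)` → prints [1, 9, 4]
`print(result3)` → prints [1, 9, 4]
`print(result1 is result2)` → prints True

Answer:
[1, 9, 4]
[1, 9, 4]
[1, 9, 4]
True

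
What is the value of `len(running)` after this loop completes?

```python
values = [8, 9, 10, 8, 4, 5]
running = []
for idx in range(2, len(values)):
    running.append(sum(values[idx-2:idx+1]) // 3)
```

Number of 3-element averages
`running` takes the values: [] → [9] → [9, 9] → [9, 9, 7] → [9, 9, 7, 5]
So `len(running)` = 4

Answer: 4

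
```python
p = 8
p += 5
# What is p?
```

Trace:
`p = 8` → p = 8
`p += 5` → p = 13
So p = 13

Answer: 13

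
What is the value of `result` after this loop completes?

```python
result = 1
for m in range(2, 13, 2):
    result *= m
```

Product of even numbers 2 to 12
`result` takes the values: 1 → 2 → 8 → 48 → 384 → 3840 → 46080

Answer: 46080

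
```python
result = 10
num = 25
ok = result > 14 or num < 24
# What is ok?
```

Trace:
`result = 10` → result = 10
`num = 25` → num = 25
`ok = result > 14 or num < 24` → ok = False
So ok = False

Answer: False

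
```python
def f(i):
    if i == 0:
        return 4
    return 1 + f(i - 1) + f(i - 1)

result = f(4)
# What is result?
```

f(i) = 1 + 2·f(i-1), f(0)=4. Closed form: (4+1)·2^4 - 1 = 79.

Answer: 79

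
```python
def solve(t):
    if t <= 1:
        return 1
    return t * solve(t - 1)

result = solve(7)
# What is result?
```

solve(7) = 7 * 6 * 5 * 4 * 3 * 2 * 1 = 5040

Answer: 5040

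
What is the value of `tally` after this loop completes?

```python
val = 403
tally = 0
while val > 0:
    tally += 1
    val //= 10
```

Count digits by repeated division by 10
`tally` takes the values: 0 → 1 → 2 → 3

Answer: 3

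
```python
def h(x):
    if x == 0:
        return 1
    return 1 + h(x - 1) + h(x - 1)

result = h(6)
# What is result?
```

h(x) = 1 + 2·h(x-1), h(0)=1. Closed form: (1+1)·2^6 - 1 = 127.

Answer: 127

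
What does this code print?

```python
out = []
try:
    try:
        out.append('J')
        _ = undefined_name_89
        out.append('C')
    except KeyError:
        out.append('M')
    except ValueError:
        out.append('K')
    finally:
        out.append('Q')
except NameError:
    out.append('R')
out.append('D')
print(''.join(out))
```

Execution trace: 'J' (try body) → 'Q' (finally) → 'R' (outer except NameError) → 'D' (after the try/except). Output: JQRD

Answer: JQRD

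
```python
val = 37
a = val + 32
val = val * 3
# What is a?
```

Trace:
`val = 37` → val = 37
`a = val + 32` → a = 69
`val = val * 3` → val = 111
So a = 69

Answer: 69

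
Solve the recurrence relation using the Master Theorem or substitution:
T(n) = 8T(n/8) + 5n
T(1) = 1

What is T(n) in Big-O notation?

By Master Theorem: a=8, b=8, f(n)=5n. Since log_8(8) = 1 and f(n) = Θ(n^1), Case 2 applies. T(n) = O(n log n).

Answer: O(n log n)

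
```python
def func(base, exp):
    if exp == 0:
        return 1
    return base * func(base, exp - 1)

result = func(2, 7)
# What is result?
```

func(2, 7) = 2 * 2 * 2 * 2 * 2 * 2 * 2 = 128

Answer: 128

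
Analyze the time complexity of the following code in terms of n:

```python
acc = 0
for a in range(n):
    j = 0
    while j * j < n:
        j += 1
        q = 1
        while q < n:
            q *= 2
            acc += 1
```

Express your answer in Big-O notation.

Each loop level contributes: n × √n × log n. Multiplying the contributions gives O(n√n log n).

Answer: O(n√n log n)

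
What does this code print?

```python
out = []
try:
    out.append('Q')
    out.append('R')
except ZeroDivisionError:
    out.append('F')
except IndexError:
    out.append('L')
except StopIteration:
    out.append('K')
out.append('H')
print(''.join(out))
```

Execution trace: 'Q' (try body) → 'R' (try body, no exception) → 'H' (after the try/except). Output: QRH

Answer: QRH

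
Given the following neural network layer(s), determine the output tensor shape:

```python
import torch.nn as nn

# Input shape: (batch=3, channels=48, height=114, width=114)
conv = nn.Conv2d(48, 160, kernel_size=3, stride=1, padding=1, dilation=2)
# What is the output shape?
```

Input: (3, 48, 114, 114) -> Output: (3, 160, 112, 112)

Answer: (3, 160, 112, 112)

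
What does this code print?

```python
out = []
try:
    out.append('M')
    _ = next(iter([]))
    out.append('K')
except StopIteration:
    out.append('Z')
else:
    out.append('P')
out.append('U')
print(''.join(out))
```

Execution trace: 'M' (try body) → 'Z' (except StopIteration) → 'U' (after the try/except). Output: MZU

Answer: MZU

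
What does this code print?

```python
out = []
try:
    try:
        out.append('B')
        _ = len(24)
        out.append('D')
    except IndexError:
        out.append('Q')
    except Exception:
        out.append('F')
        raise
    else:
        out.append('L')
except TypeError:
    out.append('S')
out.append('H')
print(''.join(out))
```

Execution trace: 'B' (inner try body) → 'F' (inner except Exception) → 'S' (outer except TypeError) → 'H' (after the try/except). Output: BFSH

Answer: BFSH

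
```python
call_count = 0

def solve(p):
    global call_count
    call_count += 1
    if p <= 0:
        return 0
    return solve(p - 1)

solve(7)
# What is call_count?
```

Linear recursion stepping by 1: 8 calls from p=7 down to ≤0.

Answer: 8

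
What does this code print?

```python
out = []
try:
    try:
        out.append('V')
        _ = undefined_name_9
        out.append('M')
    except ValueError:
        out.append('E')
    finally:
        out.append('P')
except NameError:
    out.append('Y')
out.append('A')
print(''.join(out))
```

Execution trace: 'V' (try body) → 'P' (finally) → 'Y' (outer except NameError) → 'A' (after the try/except). Output: VPYA

Answer: VPYA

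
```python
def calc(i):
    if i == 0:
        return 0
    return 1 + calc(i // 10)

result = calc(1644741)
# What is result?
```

Count of digits of 1644741: 7

Answer: 7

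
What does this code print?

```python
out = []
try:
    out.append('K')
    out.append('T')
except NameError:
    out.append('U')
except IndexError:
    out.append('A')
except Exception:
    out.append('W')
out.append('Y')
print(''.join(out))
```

Execution trace: 'K' (try body) → 'T' (try body, no exception) → 'Y' (after the try/except). Output: KTY

Answer: KTY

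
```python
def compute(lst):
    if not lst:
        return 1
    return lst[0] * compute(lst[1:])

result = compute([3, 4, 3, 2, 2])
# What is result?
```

Product over [3, 4, 3, 2, 2] = 3 * 4 * 3 * 2 * 2 = 144

Answer: 144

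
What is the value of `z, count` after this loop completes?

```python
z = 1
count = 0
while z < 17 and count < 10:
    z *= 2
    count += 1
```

Double until >= 17 or 10 iterations
`z, count` takes the values: (1, 0) → (2, 0) → (2, 1) → (4, 1) → (4, 2) → (8, 2) → (8, 3) → (16, 3) → (16, 4) → (32, 4) → (32, 5)

Answer: 32, 5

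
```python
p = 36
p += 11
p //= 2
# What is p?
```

Trace:
`p = 36` → p = 36
`p += 11` → p = 47
`p //= 2` → p = 23
So p = 23

Answer: 23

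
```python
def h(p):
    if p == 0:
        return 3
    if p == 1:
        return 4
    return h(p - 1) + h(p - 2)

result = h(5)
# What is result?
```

Build up from base cases: h(0)=3, h(1)=4, h(2)=7, h(3)=11, h(4)=18, h(5)=29

Answer: 29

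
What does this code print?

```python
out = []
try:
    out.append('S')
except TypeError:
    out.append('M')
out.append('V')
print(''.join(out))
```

Execution trace: 'S' (try body, no exception) → 'V' (after the try/except). Output: SV

Answer: SV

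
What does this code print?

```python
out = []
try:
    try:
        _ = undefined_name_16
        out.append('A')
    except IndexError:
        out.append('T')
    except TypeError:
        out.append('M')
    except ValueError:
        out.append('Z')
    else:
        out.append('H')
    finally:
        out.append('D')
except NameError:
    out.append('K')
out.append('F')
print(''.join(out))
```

Execution trace: 'D' (finally) → 'K' (outer except NameError) → 'F' (after the try/except). Output: DKF

Answer: DKF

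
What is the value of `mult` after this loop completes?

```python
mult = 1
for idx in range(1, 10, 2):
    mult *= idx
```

Product of 1, 3, 5, ... up to 9
`mult` takes the values: 1 → 3 → 15 → 105 → 945

Answer: 945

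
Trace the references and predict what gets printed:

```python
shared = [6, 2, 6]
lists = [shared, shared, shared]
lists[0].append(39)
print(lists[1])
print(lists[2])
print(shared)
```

Key concept: list of same reference.
Step by step:
`shared = [6, 2, 6]` → shared = [6, 2, 6]
`lists = [shared, shared, shared]` → lists = [[6, 2, 6], [6, 2, 6], [6, 2, 6]]
`lists[0].append(39)` → shared = [6, 2, 6, 39]; lists = [[6, 2, 6, 39], [6, 2, 6, 39], [6, 2, 6, 39]]
`print(lists[1])` → prints [6, 2, 6, 39]
`print(lists[2])` → prints [6, 2, 6, 39]
`print(shared)` → prints [6, 2, 6, 39]

Answer:
[6, 2, 6, 39]
[6, 2, 6, 39]
[6, 2, 6, 39]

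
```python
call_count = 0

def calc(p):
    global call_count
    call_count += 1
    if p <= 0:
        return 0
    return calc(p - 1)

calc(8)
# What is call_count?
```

Linear recursion stepping by 1: 9 calls from p=8 down to ≤0.

Answer: 9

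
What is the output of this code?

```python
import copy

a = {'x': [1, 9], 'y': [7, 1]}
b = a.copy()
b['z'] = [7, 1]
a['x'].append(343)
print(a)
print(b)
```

Key concept: shallow copy of dict with mutable values.
Step by step:
`a = {'x': [1, 9], 'y': [7, 1]}` → a = {'x': [1, 9], 'y': [7, 1]}
`b = a.copy()` → b = {'x': [1, 9], 'y': [7, 1]}
`b['z'] = [7, 1]` → b = {'x': [1, 9], 'y': [7, 1], 'z': [7, 1]}
`a['x'].append(343)` → a = {'x': [1, 9, 343], 'y': [7, 1]}; b = {'x': [1, 9, 343], 'y': [7, 1], 'z': [7, 1]}
`print(a)` → prints {'x': [1, 9, 343], 'y': [7, 1]}
`print(b)` → prints {'x': [1, 9, 343], 'y': [7, 1], 'z': [7, 1]}

Answer:
{'x': [1, 9, 343], 'y': [7, 1]}
{'x': [1, 9, 343], 'y': [7, 1], 'z': [7, 1]}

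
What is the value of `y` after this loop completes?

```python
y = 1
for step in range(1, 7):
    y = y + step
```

Start at 1, add 1 through 6
`y` takes the values: 1 → 2 → 4 → 7 → 11 → 16 → 22

Answer: 22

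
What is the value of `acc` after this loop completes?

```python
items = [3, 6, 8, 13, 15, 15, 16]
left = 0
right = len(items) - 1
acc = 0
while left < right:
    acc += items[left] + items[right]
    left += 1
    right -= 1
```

Sum of pairs from ends
`acc` takes the values: 0 → 19 → 40 → 63

Answer: 63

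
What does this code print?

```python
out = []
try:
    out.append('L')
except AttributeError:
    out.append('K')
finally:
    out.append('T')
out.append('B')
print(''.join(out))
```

Execution trace: 'L' (try body, no exception) → 'T' (finally) → 'B' (after the try/except). Output: LTB

Answer: LTB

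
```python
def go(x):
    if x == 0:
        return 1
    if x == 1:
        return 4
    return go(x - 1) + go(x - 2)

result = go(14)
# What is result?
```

Build up from base cases: go(0)=1, go(1)=4, go(2)=5, go(3)=9, go(4)=14, go(5)=23, go(6)=37, ..., go(14)=1741

Answer: 1741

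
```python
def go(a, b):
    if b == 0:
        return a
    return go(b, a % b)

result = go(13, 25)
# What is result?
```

go(13, 25) -> go(25, 13) -> go(13, 12) -> go(12, 1) -> go(1, 0) -> 1

Answer: 1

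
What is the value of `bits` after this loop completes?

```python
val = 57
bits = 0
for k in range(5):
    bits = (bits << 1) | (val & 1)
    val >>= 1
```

Reverse lowest 5 bits of 57
`bits` takes the values: 0 → 1 → 2 → 4 → 9 → 19

Answer: 19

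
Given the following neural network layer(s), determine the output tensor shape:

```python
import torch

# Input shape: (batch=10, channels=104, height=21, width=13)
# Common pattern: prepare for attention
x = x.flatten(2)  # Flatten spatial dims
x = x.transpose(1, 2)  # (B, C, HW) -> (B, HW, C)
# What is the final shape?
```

Input: (10, 104, 21, 13) -> after flatten(2): (10, 104, 273) -> Output: (10, 273, 104)

Answer: (10, 273, 104)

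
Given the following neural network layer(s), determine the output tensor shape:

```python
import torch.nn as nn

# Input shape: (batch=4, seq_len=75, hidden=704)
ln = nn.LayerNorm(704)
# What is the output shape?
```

Input: (4, 75, 704) -> Output: (4, 75, 704)

Answer: (4, 75, 704)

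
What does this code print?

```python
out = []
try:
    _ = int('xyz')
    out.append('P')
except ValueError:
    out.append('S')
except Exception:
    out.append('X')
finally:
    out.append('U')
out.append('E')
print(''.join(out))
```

Execution trace: 'S' (except ValueError) → 'U' (finally) → 'E' (after the try/except). Output: SUE

Answer: SUE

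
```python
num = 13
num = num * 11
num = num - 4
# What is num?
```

Trace:
`num = 13` → num = 13
`num = num * 11` → num = 143
`num = num - 4` → num = 139
So num = 139

Answer: 139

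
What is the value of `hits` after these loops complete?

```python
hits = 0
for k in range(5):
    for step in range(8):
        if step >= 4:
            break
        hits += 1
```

Inner breaks at 4, outer runs 5 times
`hits` takes the values: 0 → 1 → 2 → 3 → 4 → 5 → 6 → 7 → 8 → 9 → 10 → 11 → 12 → 13 → 14 → 15 → 16 → 17 → 18 → 19 → 20

Answer: 20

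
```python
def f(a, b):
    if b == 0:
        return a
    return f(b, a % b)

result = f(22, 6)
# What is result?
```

f(22, 6) -> f(6, 4) -> f(4, 2) -> f(2, 0) -> 2

Answer: 2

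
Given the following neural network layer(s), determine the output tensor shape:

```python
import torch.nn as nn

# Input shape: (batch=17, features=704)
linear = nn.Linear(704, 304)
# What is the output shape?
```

Input: (17, 704) -> Output: (17, 304)

Answer: (17, 304)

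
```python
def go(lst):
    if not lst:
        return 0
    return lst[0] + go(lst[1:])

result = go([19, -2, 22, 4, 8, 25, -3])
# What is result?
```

19 + (-2) + 22 + 4 + 8 + 25 + (-3) + 0 = 73

Answer: 73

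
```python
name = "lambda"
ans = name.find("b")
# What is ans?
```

Trace:
`name = "lambda"` → name = 'lambda'
`ans = name.find("b")` → ans = 3
So ans = 3

Answer: 3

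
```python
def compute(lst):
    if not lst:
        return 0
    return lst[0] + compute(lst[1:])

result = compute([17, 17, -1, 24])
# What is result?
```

17 + 17 + (-1) + 24 + 0 = 57

Answer: 57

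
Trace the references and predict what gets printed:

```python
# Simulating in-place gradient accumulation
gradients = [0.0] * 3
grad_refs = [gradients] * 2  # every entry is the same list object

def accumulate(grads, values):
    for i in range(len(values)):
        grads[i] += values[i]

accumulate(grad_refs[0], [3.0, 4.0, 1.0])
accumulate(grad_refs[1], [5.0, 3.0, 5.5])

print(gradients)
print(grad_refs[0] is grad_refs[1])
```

Key concept: gradient accumulation aliasing.
Step by step:
`gradients = [0.0] * 3` → gradients = [0.0, 0.0, 0.0]
`grad_refs = [gradients] * 2` → grad_refs = [[0.0, 0.0, 0.0], [0.0, 0.0, 0.0]]
`accumulate(grad_refs[0], [3.0, 4.0, 1.0])` → gradients = [3.0, 4.0, 1.0]; grad_refs = [[3.0, 4.0, 1.0], [3.0, 4.0, 1.0]]
`accumulate(grad_refs[1], [5.0, 3.0, 5.5])` → gradients = [8.0, 7.0, 6.5]; grad_refs = [[8.0, 7.0, 6.5], [8.0, 7.0, 6.5]]
`print(gradients)` → prints [8.0, 7.0, 6.5]
`print(grad_refs[0] is grad_refs[1])` → prints True

Answer:
[8.0, 7.0, 6.5]
True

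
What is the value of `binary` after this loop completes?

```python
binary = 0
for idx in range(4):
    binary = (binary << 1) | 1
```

Build 4 consecutive 1-bits: 0b1111
`binary` takes the values: 0 → 1 → 3 → 7 → 15

Answer: 15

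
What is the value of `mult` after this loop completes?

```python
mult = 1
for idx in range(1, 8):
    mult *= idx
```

7! = 5040
`mult` takes the values: 1 → 2 → 6 → 24 → 120 → 720 → 5040

Answer: 5040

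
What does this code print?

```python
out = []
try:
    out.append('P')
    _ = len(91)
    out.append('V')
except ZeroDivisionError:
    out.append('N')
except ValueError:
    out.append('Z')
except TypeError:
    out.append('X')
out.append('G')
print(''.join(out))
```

Execution trace: 'P' (try body) → 'X' (except TypeError) → 'G' (after the try/except). Output: PXG

Answer: PXG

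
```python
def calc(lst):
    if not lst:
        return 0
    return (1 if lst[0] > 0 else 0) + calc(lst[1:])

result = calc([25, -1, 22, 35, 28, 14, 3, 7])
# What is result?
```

Count of positive elements in [25, -1, 22, 35, 28, 14, 3, 7] = 7

Answer: 7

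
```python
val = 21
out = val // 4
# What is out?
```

Trace:
`val = 21` → val = 21
`out = val // 4` → out = 5
So out = 5

Answer: 5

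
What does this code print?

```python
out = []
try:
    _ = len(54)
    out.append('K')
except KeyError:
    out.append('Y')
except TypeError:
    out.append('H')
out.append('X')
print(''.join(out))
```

Execution trace: 'H' (except TypeError) → 'X' (after the try/except). Output: HX

Answer: HX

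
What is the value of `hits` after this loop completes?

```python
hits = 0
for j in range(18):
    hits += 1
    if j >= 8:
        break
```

Loop breaks when j reaches 8, hits is 9
`hits` takes the values: 0 → 1 → 2 → 3 → 4 → 5 → 6 → 7 → 8 → 9

Answer: 9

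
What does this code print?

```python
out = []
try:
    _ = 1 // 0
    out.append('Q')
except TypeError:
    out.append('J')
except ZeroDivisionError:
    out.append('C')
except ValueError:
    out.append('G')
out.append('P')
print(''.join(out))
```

Execution trace: 'C' (except ZeroDivisionError) → 'P' (after the try/except). Output: CP

Answer: CP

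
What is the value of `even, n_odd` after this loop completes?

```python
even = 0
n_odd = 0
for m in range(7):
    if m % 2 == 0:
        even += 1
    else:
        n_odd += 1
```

Count evens and odds in range(7)
`even, n_odd` takes the values: (0, 0) → (1, 0) → (1, 1) → (2, 1) → (2, 2) → (3, 2) → (3, 3) → (4, 3)

Answer: 4, 3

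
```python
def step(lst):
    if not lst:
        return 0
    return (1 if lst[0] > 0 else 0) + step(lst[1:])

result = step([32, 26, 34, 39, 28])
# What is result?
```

Count of positive elements in [32, 26, 34, 39, 28] = 5

Answer: 5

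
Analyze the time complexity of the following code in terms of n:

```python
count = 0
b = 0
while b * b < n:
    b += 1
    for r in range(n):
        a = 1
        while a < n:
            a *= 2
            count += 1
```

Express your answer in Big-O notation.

Each loop level contributes: √n × n × log n. Multiplying the contributions gives O(n√n log n).

Answer: O(n√n log n)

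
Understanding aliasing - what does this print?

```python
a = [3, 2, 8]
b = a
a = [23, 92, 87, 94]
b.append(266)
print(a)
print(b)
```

Key concept: rebinding vs mutation: a is rebound to a new list, b still points at the original.
Step by step:
`a = [3, 2, 8]` → a = [3, 2, 8]
`b = a` → b = [3, 2, 8] (same object as a)
`a = [23, 92, 87, 94]` → a = [23, 92, 87, 94]
`b.append(266)` → b = [3, 2, 8, 266]
`print(a)` → prints [23, 92, 87, 94]
`print(b)` → prints [3, 2, 8, 266]

Answer:
[23, 92, 87, 94]
[3, 2, 8, 266]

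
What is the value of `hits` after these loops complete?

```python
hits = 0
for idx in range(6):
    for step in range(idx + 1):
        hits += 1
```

Triangle: 1 + 2 + ... + 6
`hits` takes the values: 0 → 1 → 2 → 3 → 4 → 5 → 6 → 7 → 8 → 9 → 10 → 11 → 12 → 13 → 14 → 15 → 16 → 17 → 18 → 19 → 20 → 21

Answer: 21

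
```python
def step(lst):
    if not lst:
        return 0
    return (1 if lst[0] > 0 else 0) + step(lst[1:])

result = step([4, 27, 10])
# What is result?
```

Count of positive elements in [4, 27, 10] = 3

Answer: 3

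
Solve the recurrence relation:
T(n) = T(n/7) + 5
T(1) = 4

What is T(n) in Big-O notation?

Each step divides n by 7 and adds 5. After log_7(n) steps we reach T(1)=4. So T(n) = 5·log_7(n) + 4 = O(log n).

Answer: O(log n)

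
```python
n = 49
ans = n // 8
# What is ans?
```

Trace:
`n = 49` → n = 49
`ans = n // 8` → ans = 6
So ans = 6

Answer: 6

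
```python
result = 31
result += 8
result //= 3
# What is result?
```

Trace:
`result = 31` → result = 31
`result += 8` → result = 39
`result //= 3` → result = 13
So result = 13

Answer: 13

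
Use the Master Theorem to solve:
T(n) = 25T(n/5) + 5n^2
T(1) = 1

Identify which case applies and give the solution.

a=25, b=5, f(n)=5n^2. log_5(25) = 2. Since c=2 = 2, Case 2 applies: T(n) = Θ(n^log_b(a) · log n) = O(n^2 log n).

Answer: O(n^2 log n) - Case 2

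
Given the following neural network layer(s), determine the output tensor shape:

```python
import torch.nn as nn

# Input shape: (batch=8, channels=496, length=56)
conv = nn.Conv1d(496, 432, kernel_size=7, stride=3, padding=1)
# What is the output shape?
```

Input: (8, 496, 56) -> Output: (8, 432, 18)

Answer: (8, 432, 18)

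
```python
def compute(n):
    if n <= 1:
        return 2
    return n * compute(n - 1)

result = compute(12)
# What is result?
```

compute(12) = 12 * 11 * 10 * 9 * 8 * 7 * 6 * 5 * 4 * 3 * 2 * 2 = 958003200

Answer: 958003200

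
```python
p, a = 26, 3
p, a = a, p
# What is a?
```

Trace:
`p, a = 26, 3` → p = 26; a = 3
`p, a = a, p` → p = 3; a = 26
So a = 26

Answer: 26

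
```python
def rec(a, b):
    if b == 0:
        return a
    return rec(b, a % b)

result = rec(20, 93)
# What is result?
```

rec(20, 93) -> rec(93, 20) -> rec(20, 13) -> rec(13, 7) -> rec(7, 6) -> rec(6, 1) -> rec(1, 0) -> 1

Answer: 1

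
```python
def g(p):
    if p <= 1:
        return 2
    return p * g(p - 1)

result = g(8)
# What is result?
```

g(8) = 8 * 7 * 6 * 5 * 4 * 3 * 2 * 2 = 80640

Answer: 80640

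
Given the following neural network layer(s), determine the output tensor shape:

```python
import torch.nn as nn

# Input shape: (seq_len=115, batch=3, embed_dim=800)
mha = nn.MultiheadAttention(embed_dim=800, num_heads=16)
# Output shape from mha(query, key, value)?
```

Input: (115, 3, 800) -> Output: (115, 3, 800)

Answer: (115, 3, 800)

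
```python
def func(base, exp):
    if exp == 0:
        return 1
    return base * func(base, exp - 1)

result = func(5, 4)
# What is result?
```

func(5, 4) = 5 * 5 * 5 * 5 = 625

Answer: 625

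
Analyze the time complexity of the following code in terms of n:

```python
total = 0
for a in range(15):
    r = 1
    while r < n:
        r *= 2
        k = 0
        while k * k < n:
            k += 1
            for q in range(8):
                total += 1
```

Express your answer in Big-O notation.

Each loop level contributes: 1 × log n × √n × 1. Multiplying the contributions gives O(√n log n).

Answer: O(√n log n)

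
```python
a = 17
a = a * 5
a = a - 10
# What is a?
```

Trace:
`a = 17` → a = 17
`a = a * 5` → a = 85
`a = a - 10` → a = 75
So a = 75

Answer: 75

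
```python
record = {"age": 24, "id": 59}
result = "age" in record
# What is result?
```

Trace:
`record = {"age": 24, "id": 59}` → record = {'age': 24, 'id': 59}
`result = "age" in record` → result = True
So result = True

Answer: True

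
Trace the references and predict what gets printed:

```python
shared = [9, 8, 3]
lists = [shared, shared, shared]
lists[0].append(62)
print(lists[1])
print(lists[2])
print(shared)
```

Key concept: list of same reference.
Step by step:
`shared = [9, 8, 3]` → shared = [9, 8, 3]
`lists = [shared, shared, shared]` → lists = [[9, 8, 3], [9, 8, 3], [9, 8, 3]]
`lists[0].append(62)` → shared = [9, 8, 3, 62]; lists = [[9, 8, 3, 62], [9, 8, 3, 62], [9, 8, 3, 62]]
`print(lists[1])` → prints [9, 8, 3, 62]
`print(lists[2])` → prints [9, 8, 3, 62]
`print(shared)` → prints [9, 8, 3, 62]

Answer:
[9, 8, 3, 62]
[9, 8, 3, 62]
[9, 8, 3, 62]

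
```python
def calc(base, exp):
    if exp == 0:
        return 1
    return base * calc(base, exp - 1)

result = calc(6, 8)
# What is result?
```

calc(6, 8) = 6 * 6 * 6 * 6 * 6 * 6 * 6 * 6 = 1679616

Answer: 1679616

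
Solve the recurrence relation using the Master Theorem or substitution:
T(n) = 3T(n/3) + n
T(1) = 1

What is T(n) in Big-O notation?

By Master Theorem: a=3, b=3, f(n)=n. Since log_3(3) = 1 and f(n) = Θ(n^1), Case 2 applies. T(n) = O(n log n).

Answer: O(n log n)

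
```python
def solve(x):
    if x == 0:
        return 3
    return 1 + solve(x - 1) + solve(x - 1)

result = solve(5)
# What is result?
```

solve(x) = 1 + 2·solve(x-1), solve(0)=3. Closed form: (3+1)·2^5 - 1 = 127.

Answer: 127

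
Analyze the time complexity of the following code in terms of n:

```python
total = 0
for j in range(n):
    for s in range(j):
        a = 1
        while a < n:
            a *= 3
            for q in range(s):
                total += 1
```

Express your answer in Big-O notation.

Each loop level contributes: n × n × log n × n. Multiplying the contributions gives O(n^3 log n).

Answer: O(n^3 log n)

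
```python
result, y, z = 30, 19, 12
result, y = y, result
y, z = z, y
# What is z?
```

Trace:
`result, y, z = 30, 19, 12` → result = 30; y = 19; z = 12
`result, y = y, result` → result = 19; y = 30
`y, z = z, y` → y = 12; z = 30
So z = 30

Answer: 30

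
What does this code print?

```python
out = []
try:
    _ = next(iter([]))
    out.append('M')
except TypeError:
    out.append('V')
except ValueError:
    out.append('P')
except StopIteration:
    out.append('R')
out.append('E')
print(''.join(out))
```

Execution trace: 'R' (except StopIteration) → 'E' (after the try/except). Output: RE

Answer: RE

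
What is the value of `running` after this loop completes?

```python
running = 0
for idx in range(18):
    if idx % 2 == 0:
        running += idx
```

Sum of even numbers 0 to 17
`running` takes the values: 0 → 2 → 6 → 12 → 20 → 30 → 42 → 56 → 72

Answer: 72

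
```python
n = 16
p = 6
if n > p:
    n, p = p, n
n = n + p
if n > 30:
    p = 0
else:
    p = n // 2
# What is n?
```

Trace:
`n = 16` → n = 16
`p = 6` → p = 6
`if n > p: ...` → n > p is True → n = 6; p = 16
`n = n + p` → n = 22
`if n > 30: ...` → n > 30 is False, take else branch → p = 11
So n = 22

Answer: 22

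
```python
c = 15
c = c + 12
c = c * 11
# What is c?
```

Trace:
`c = 15` → c = 15
`c = c + 12` → c = 27
`c = c * 11` → c = 297
So c = 297

Answer: 297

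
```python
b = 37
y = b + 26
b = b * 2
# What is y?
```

Trace:
`b = 37` → b = 37
`y = b + 26` → y = 63
`b = b * 2` → b = 74
So y = 63

Answer: 63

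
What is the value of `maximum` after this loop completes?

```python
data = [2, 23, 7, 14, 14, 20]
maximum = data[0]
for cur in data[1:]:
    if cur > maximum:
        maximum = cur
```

Maximum of [2, 23, 7, 14, 14, 20]
`maximum` takes the values: 2 → 23

Answer: 23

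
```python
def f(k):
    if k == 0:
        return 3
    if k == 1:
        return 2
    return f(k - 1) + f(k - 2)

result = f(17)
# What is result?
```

Build up from base cases: f(0)=3, f(1)=2, f(2)=5, f(3)=7, f(4)=12, f(5)=19, f(6)=31, ..., f(17)=6155

Answer: 6155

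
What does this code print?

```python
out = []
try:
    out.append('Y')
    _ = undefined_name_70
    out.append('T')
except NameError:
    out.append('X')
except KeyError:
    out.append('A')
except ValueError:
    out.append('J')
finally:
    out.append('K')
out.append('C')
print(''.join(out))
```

Execution trace: 'Y' (try body) → 'X' (except NameError) → 'K' (finally) → 'C' (after the try/except). Output: YXKC

Answer: YXKC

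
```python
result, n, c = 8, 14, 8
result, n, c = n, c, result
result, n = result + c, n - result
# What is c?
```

Trace:
`result, n, c = 8, 14, 8` → result = 8; n = 14; c = 8
`result, n, c = n, c, result` → result = 14; n = 8; c = 8
`result, n = result + c, n - result` → result = 22; n = -6
So c = 8

Answer: 8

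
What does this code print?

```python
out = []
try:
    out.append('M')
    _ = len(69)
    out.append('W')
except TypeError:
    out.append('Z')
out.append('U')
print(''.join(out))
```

Execution trace: 'M' (try body) → 'Z' (except TypeError) → 'U' (after the try/except). Output: MZU

Answer: MZU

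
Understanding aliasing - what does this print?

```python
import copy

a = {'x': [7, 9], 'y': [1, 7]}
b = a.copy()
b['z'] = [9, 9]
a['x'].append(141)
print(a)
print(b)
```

Key concept: shallow copy of dict with mutable values.
Step by step:
`a = {'x': [7, 9], 'y': [1, 7]}` → a = {'x': [7, 9], 'y': [1, 7]}
`b = a.copy()` → b = {'x': [7, 9], 'y': [1, 7]}
`b['z'] = [9, 9]` → b = {'x': [7, 9], 'y': [1, 7], 'z': [9, 9]}
`a['x'].append(141)` → a = {'x': [7, 9, 141], 'y': [1, 7]}; b = {'x': [7, 9, 141], 'y': [1, 7], 'z': [9, 9]}
`print(a)` → prints {'x': [7, 9, 141], 'y': [1, 7]}
`print(b)` → prints {'x': [7, 9, 141], 'y': [1, 7], 'z': [9, 9]}

Answer:
{'x': [7, 9, 141], 'y': [1, 7]}
{'x': [7, 9, 141], 'y': [1, 7], 'z': [9, 9]}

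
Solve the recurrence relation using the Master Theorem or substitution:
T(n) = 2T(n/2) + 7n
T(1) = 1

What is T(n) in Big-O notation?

By Master Theorem: a=2, b=2, f(n)=7n. Since log_2(2) = 1 and f(n) = Θ(n^1), Case 2 applies. T(n) = O(n log n).

Answer: O(n log n)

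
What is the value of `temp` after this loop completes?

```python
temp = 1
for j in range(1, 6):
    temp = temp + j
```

Start at 1, add 1 through 5
`temp` takes the values: 1 → 2 → 4 → 7 → 11 → 16

Answer: 16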